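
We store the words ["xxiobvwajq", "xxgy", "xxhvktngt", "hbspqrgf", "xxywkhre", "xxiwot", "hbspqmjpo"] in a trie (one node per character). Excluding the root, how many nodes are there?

40

Count nodes per top-level branch (shared prefixes stored once):
  'h'-branch (hbspqmjpo, hbspqrgf): 12 nodes
  'x'-branch (xxgy, xxhvktngt, xxiobvwajq, xxiwot, xxywkhre): 28 nodes
Sum: 40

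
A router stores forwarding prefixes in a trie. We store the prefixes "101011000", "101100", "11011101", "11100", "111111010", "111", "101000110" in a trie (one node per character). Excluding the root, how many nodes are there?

33

For each word, the new-node count is its length minus the longest prefix already in the trie:
  "101011000" → 9 new (1, 0, 1, 0, 1, 1, 0, 0, 0)
  "101100" → prefix "101" already present; 3 new (1, 0, 0)
  "11011101" → prefix "1" already present; 7 new (1, 0, 1, 1, 1, 0, 1)
  "11100" → prefix "11" already present; 3 new (1, 0, 0)
  "111111010" → prefix "111" already present; 6 new (1, 1, 1, 0, 1, 0)
  "111" → prefix "111" already present; 0 new (none)
  "101000110" → prefix "1010" already present; 5 new (0, 0, 1, 1, 0)
Total nodes = 9 + 3 + 7 + 3 + 6 + 0 + 5 = 33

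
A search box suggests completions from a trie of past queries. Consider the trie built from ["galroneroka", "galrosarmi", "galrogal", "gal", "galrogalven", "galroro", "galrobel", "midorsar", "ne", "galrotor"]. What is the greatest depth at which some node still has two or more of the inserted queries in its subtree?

8

Equivalently: take the maximum, over all pairs, of their longest common prefix length.
e.g. "galrogal" and "galrogalven" share the prefix "galrogal" of length 8; no pair shares a longer one.
Longest shared-prefix length: 8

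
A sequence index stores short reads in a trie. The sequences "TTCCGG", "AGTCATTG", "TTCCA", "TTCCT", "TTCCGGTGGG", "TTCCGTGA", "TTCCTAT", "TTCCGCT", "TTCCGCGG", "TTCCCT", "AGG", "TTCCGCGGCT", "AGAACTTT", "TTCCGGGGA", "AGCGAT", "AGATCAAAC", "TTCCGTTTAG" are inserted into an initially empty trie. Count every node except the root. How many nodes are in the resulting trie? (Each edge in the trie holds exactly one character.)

57

Insert word by word; a character creates a node only if that edge doesn't already exist:
  "TTCCGG" → 6 new (T, T, C, C, G, G)
  "AGTCATTG" → 8 new (A, G, T, C, A, T, T, G)
  "TTCCA" → prefix "TTCC" already present; 1 new (A)
  "TTCCT" → prefix "TTCC" already present; 1 new (T)
  "TTCCGGTGGG" → prefix "TTCCGG" already present; 4 new (T, G, G, G)
  "TTCCGTGA" → prefix "TTCCG" already present; 3 new (T, G, A)
  "TTCCTAT" → prefix "TTCCT" already present; 2 new (A, T)
  "TTCCGCT" → prefix "TTCCG" already present; 2 new (C, T)
  "TTCCGCGG" → prefix "TTCCGC" already present; 2 new (G, G)
  "TTCCCT" → prefix "TTCC" already present; 2 new (C, T)
  "AGG" → prefix "AG" already present; 1 new (G)
  "TTCCGCGGCT" → prefix "TTCCGCGG" already present; 2 new (C, T)
  "AGAACTTT" → prefix "AG" already present; 6 new (A, A, C, T, T, T)
  "TTCCGGGGA" → prefix "TTCCGG" already present; 3 new (G, G, A)
  "AGCGAT" → prefix "AG" already present; 4 new (C, G, A, T)
  "AGATCAAAC" → prefix "AGA" already present; 6 new (T, C, A, A, A, C)
  "TTCCGTTTAG" → prefix "TTCCGT" already present; 4 new (T, T, A, G)
Total nodes = 6 + 8 + 1 + 1 + 4 + 3 + 2 + 2 + 2 + 2 + 1 + 2 + 6 + 3 + 4 + 6 + 4 = 57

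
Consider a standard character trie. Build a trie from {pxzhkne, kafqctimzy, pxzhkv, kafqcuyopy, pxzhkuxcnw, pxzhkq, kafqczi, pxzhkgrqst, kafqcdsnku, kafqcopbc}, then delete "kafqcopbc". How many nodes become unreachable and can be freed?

Walk "kafqcopbc" from the leaf back toward the root, removing each node that no remaining word uses.
The suffix "opbc" (4 nodes) is used only by "kafqcopbc"; the node for "kafqc" still has the child "t", so pruning stops there.
Nodes removed: 4

4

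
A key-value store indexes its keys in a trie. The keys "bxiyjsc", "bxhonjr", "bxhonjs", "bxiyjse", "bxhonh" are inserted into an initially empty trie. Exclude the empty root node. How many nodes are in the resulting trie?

15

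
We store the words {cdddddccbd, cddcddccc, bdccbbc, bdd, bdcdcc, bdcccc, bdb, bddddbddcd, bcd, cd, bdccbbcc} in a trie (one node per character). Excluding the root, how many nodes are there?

Count nodes per top-level branch (shared prefixes stored once):
  'b'-branch (bcd, bdb, bdccbbc, bdccbbcc, bdcccc, bdcdcc, bdd, bddddbddcd): 24 nodes
  'c'-branch (cd, cddcddccc, cdddddccbd): 16 nodes
Sum: 40

40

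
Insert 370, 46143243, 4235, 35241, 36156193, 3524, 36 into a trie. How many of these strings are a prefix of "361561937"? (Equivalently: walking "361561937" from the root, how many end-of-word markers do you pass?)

2

Walk "361561937" from the root; an end-of-word marker is hit whenever a stored word is a prefix of "361561937".
Prefixes of the query that are stored words: "36", "36156193"
Count: 2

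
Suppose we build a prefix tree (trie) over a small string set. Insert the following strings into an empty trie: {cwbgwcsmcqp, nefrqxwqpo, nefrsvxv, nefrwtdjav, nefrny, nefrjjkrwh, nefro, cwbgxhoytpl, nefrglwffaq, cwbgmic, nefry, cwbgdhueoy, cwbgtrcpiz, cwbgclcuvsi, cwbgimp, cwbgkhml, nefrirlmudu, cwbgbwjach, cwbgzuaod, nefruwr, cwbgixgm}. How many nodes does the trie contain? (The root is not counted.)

Insert word by word; a character creates a node only if that edge doesn't already exist:
  "cwbgwcsmcqp" → 11 new (c, w, b, g, w, c, s, m, c, q, p)
  "nefrqxwqpo" → 10 new (n, e, f, r, q, x, w, q, p, o)
  "nefrsvxv" → prefix "nefr" already present; 4 new (s, v, x, v)
  "nefrwtdjav" → prefix "nefr" already present; 6 new (w, t, d, j, a, v)
  "nefrny" → prefix "nefr" already present; 2 new (n, y)
  "nefrjjkrwh" → prefix "nefr" already present; 6 new (j, j, k, r, w, h)
  "nefro" → prefix "nefr" already present; 1 new (o)
  "cwbgxhoytpl" → prefix "cwbg" already present; 7 new (x, h, o, y, t, p, l)
  "nefrglwffaq" → prefix "nefr" already present; 7 new (g, l, w, f, f, a, q)
  "cwbgmic" → prefix "cwbg" already present; 3 new (m, i, c)
  "nefry" → prefix "nefr" already present; 1 new (y)
  "cwbgdhueoy" → prefix "cwbg" already present; 6 new (d, h, u, e, o, y)
  "cwbgtrcpiz" → prefix "cwbg" already present; 6 new (t, r, c, p, i, z)
  "cwbgclcuvsi" → prefix "cwbg" already present; 7 new (c, l, c, u, v, s, i)
  "cwbgimp" → prefix "cwbg" already present; 3 new (i, m, p)
  "cwbgkhml" → prefix "cwbg" already present; 4 new (k, h, m, l)
  "nefrirlmudu" → prefix "nefr" already present; 7 new (i, r, l, m, u, d, u)
  "cwbgbwjach" → prefix "cwbg" already present; 6 new (b, w, j, a, c, h)
  "cwbgzuaod" → prefix "cwbg" already present; 5 new (z, u, a, o, d)
  "nefruwr" → prefix "nefr" already present; 3 new (u, w, r)
  "cwbgixgm" → prefix "cwbgi" already present; 3 new (x, g, m)
Total nodes = 11 + 10 + 4 + 6 + 2 + 6 + 1 + 7 + 7 + 3 + 1 + 6 + 6 + 7 + 3 + 4 + 7 + 6 + 5 + 3 + 3 = 108

108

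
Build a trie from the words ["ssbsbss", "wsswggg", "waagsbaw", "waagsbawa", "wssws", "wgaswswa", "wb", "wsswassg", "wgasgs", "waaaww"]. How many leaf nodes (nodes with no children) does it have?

Leaves are exactly the stored words that no other stored word extends.
Those words: "ssbsbss", "waaaww", "waagsbawa", "wb", "wgasgs", "wgaswswa", "wsswassg", "wsswggg", "wssws"
Leaf count: 9

9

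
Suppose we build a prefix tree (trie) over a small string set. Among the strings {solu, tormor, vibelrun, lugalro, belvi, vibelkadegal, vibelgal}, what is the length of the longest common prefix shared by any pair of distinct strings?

5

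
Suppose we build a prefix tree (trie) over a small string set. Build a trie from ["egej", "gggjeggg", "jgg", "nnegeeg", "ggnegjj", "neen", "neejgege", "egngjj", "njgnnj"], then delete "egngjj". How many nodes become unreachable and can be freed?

4

Walk "egngjj" from the leaf back toward the root, removing each node that no remaining word uses.
The suffix "ngjj" (4 nodes) is used only by "egngjj"; the node for "eg" still has the child "e", so pruning stops there.
Nodes removed: 4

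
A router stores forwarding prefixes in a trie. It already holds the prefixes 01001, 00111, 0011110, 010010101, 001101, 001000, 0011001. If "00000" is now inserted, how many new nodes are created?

Walking "00000" from the root, the first 2 characters ("00") follow existing edges; "0" is the first miss.
So 5 − 2 = 3 new nodes.

3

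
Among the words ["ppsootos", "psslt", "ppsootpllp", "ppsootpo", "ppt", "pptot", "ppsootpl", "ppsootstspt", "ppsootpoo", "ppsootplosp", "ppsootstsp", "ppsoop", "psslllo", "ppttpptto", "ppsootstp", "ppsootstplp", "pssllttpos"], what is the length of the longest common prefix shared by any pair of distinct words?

10

Equivalently: take the maximum, over all pairs, of their longest common prefix length.
e.g. "ppsootstsp" and "ppsootstspt" share the prefix "ppsootstsp" of length 10; no pair shares a longer one.
Longest shared-prefix length: 10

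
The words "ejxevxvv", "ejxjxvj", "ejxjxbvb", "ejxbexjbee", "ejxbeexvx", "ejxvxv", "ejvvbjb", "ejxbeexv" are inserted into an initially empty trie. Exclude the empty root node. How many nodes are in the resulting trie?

34

For each word, the new-node count is its length minus the longest prefix already in the trie:
  "ejxevxvv" → 8 new (e, j, x, e, v, x, v, v)
  "ejxjxvj" → prefix "ejx" already present; 4 new (j, x, v, j)
  "ejxjxbvb" → prefix "ejxjx" already present; 3 new (b, v, b)
  "ejxbexjbee" → prefix "ejx" already present; 7 new (b, e, x, j, b, e, e)
  "ejxbeexvx" → prefix "ejxbe" already present; 4 new (e, x, v, x)
  "ejxvxv" → prefix "ejx" already present; 3 new (v, x, v)
  "ejvvbjb" → prefix "ej" already present; 5 new (v, v, b, j, b)
  "ejxbeexv" → prefix "ejxbeexv" already present; 0 new (none)
Total nodes = 8 + 4 + 3 + 7 + 4 + 3 + 5 + 0 = 34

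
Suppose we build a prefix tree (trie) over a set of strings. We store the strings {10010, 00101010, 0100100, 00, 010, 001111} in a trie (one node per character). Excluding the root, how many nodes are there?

22

For each word, the new-node count is its length minus the longest prefix already in the trie:
  "10010" → 5 new (1, 0, 0, 1, 0)
  "00101010" → 8 new (0, 0, 1, 0, 1, 0, 1, 0)
  "0100100" → prefix "0" already present; 6 new (1, 0, 0, 1, 0, 0)
  "00" → prefix "00" already present; 0 new (none)
  "010" → prefix "010" already present; 0 new (none)
  "001111" → prefix "001" already present; 3 new (1, 1, 1)
Total nodes = 5 + 8 + 6 + 0 + 0 + 3 = 22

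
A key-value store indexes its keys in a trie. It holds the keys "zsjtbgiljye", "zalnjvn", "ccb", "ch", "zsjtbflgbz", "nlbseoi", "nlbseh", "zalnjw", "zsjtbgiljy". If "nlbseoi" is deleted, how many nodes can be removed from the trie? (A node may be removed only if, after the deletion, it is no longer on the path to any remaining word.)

2

After clearing the end-marker at "nlbseoi", prune upward until reaching a node still needed by another word.
The suffix "oi" (2 nodes) is used only by "nlbseoi"; the node for "nlbse" still has the child "h", so pruning stops there.
Nodes removed: 2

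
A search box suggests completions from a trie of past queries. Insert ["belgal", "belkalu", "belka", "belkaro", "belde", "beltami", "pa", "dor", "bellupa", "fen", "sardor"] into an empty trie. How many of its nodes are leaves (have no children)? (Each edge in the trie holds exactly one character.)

A leaf is a node with no children — equivalently, the end of a word that is not a proper prefix of any other stored word.
Those words: "belde", "belgal", "belkalu", "belkaro", "bellupa", "beltami", "dor", "fen", "pa", "sardor"
Leaf count: 10

10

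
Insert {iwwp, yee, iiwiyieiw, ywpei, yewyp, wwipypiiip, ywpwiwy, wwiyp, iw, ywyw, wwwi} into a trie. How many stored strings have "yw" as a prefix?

Walk to "yw"; the words in its subtree are exactly those with that prefix.
Words under "yw": ywpei, ywpwiwy, ywyw
Count: 3

3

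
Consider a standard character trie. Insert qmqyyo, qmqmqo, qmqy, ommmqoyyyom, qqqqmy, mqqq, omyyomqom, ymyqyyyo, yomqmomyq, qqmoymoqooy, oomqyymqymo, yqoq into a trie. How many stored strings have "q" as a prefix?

5

Walk to "q"; the words in its subtree are exactly those with that prefix.
Words under "q": qmqmqo, qmqy, qmqyyo, qqmoymoqooy, qqqqmy
Count: 5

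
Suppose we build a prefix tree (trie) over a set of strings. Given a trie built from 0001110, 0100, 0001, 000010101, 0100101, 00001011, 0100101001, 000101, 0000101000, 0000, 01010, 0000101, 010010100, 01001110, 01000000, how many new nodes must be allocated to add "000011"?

1

The longest prefix of "000011" already in the trie is "00001" (length 5).
Each of the 1 remaining characters creates one node.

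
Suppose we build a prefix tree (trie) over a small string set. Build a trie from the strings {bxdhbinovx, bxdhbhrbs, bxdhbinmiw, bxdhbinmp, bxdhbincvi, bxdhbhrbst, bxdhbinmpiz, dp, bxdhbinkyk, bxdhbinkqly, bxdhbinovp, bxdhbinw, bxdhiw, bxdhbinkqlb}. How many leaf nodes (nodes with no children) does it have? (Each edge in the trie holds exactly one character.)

12

Leaves are exactly the stored words that no other stored word extends.
Those words: "bxdhbhrbst", "bxdhbincvi", "bxdhbinkqlb", "bxdhbinkqly", "bxdhbinkyk", "bxdhbinmiw", "bxdhbinmpiz", "bxdhbinovp", "bxdhbinovx", "bxdhbinw", "bxdhiw", "dp"
Leaf count: 12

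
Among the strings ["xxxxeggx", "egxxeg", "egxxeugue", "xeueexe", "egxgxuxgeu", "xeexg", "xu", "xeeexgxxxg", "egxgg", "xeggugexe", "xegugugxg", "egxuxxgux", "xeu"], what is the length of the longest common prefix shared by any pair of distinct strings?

5

Look for the deepest trie node that still has at least two words in its subtree.
e.g. "egxxeg" and "egxxeugue" share the prefix "egxxe" of length 5; no pair shares a longer one.
Longest shared-prefix length: 5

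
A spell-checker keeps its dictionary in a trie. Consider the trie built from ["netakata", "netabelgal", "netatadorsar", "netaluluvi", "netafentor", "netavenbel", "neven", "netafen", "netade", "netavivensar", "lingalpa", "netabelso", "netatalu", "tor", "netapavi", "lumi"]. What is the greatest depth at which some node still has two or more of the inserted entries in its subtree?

Look for the deepest trie node that still has at least two words in its subtree.
"netabelgal" and "netabelso" agree on "netabel" (7 characters) before diverging; nothing deeper is shared.
Longest shared-prefix length: 7

7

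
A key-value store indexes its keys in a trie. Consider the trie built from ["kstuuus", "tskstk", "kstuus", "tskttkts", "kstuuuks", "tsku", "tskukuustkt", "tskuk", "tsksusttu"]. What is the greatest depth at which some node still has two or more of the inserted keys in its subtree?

6

Look for the deepest trie node that still has at least two words in its subtree.
e.g. "kstuuuks" and "kstuuus" share the prefix "kstuuu" of length 6; no pair shares a longer one.
Longest shared-prefix length: 6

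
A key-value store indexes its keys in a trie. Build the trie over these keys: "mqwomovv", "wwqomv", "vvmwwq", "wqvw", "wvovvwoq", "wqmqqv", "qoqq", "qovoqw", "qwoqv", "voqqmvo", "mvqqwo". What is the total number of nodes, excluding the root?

57

For each word, the new-node count is its length minus the longest prefix already in the trie:
  "mqwomovv" → 8 new (m, q, w, o, m, o, v, v)
  "wwqomv" → 6 new (w, w, q, o, m, v)
  "vvmwwq" → 6 new (v, v, m, w, w, q)
  "wqvw" → prefix "w" already present; 3 new (q, v, w)
  "wvovvwoq" → prefix "w" already present; 7 new (v, o, v, v, w, o, q)
  "wqmqqv" → prefix "wq" already present; 4 new (m, q, q, v)
  "qoqq" → 4 new (q, o, q, q)
  "qovoqw" → prefix "qo" already present; 4 new (v, o, q, w)
  "qwoqv" → prefix "q" already present; 4 new (w, o, q, v)
  "voqqmvo" → prefix "v" already present; 6 new (o, q, q, m, v, o)
  "mvqqwo" → prefix "m" already present; 5 new (v, q, q, w, o)
Total nodes = 8 + 6 + 6 + 3 + 7 + 4 + 4 + 4 + 4 + 6 + 5 = 57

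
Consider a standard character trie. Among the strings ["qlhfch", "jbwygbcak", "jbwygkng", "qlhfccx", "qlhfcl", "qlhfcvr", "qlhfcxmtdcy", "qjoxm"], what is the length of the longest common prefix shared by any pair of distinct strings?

5

Equivalently: take the maximum, over all pairs, of their longest common prefix length.
e.g. "jbwygbcak" and "jbwygkng" share the prefix "jbwyg" of length 5; no pair shares a longer one.
Longest shared-prefix length: 5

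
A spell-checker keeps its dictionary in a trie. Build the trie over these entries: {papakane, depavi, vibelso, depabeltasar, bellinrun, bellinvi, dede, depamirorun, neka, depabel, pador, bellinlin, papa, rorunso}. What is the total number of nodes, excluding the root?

For each word, the new-node count is its length minus the longest prefix already in the trie:
  "papakane" → 8 new (p, a, p, a, k, a, n, e)
  "depavi" → 6 new (d, e, p, a, v, i)
  "vibelso" → 7 new (v, i, b, e, l, s, o)
  "depabeltasar" → prefix "depa" already present; 8 new (b, e, l, t, a, s, a, r)
  "bellinrun" → 9 new (b, e, l, l, i, n, r, u, n)
  "bellinvi" → prefix "bellin" already present; 2 new (v, i)
  "dede" → prefix "de" already present; 2 new (d, e)
  "depamirorun" → prefix "depa" already present; 7 new (m, i, r, o, r, u, n)
  "neka" → 4 new (n, e, k, a)
  "depabel" → prefix "depabel" already present; 0 new (none)
  "pador" → prefix "pa" already present; 3 new (d, o, r)
  "bellinlin" → prefix "bellin" already present; 3 new (l, i, n)
  "papa" → prefix "papa" already present; 0 new (none)
  "rorunso" → 7 new (r, o, r, u, n, s, o)
Total nodes = 8 + 6 + 7 + 8 + 9 + 2 + 2 + 7 + 4 + 0 + 3 + 3 + 0 + 7 = 66

66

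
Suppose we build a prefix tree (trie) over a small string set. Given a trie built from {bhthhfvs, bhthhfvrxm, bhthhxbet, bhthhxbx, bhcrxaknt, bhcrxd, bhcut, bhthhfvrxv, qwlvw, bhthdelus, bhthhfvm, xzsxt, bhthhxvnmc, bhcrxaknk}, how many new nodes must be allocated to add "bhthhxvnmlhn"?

Walking "bhthhxvnmlhn" from the root, the first 9 characters ("bhthhxvnm") follow existing edges; "l" is the first miss.
So 12 − 9 = 3 new nodes.

3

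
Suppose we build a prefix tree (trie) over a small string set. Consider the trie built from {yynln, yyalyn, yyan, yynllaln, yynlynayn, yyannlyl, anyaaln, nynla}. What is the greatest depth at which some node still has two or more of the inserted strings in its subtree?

Equivalently: take the maximum, over all pairs, of their longest common prefix length.
"yyan" and "yyannlyl" agree on "yyan" (4 characters) before diverging; nothing deeper is shared.
Longest shared-prefix length: 4

4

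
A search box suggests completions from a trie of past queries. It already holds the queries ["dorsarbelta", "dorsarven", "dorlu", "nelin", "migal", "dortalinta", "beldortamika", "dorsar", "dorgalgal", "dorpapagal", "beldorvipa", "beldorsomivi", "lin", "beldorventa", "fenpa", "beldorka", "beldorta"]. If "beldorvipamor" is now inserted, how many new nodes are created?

3

Walking "beldorvipamor" from the root, the first 10 characters ("beldorvipa") follow existing edges; "m" is the first miss.
Each of the 3 remaining characters creates one node.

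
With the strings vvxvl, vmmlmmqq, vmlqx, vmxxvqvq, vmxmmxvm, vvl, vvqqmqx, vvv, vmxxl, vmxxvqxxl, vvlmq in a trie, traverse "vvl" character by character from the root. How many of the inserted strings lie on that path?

1

Walk "vvl" from the root; an end-of-word marker is hit whenever a stored word is a prefix of "vvl".
Prefixes of the query that are stored words: "vvl"
Count: 1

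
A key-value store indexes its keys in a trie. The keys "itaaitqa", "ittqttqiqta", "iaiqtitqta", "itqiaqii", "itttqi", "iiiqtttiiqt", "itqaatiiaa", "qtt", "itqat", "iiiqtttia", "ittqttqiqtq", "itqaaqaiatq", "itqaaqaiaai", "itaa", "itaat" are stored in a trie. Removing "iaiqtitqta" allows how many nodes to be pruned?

9

A node on "iaiqtitqta"'s path can go only if nothing else ends at it or branches off below it.
The suffix "aiqtitqta" (9 nodes) is used only by "iaiqtitqta"; the node for "i" still has the child "t", so pruning stops there.
Nodes removed: 9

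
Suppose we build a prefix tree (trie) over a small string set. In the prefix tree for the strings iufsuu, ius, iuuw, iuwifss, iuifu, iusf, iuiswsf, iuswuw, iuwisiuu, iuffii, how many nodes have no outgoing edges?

9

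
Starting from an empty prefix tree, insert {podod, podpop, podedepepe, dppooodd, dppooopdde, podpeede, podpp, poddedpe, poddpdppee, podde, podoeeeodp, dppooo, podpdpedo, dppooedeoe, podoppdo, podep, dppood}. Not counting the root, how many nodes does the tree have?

65

Insert word by word; a character creates a node only if that edge doesn't already exist:
  "podod" → 5 new (p, o, d, o, d)
  "podpop" → prefix "pod" already present; 3 new (p, o, p)
  "podedepepe" → prefix "pod" already present; 7 new (e, d, e, p, e, p, e)
  "dppooodd" → 8 new (d, p, p, o, o, o, d, d)
  "dppooopdde" → prefix "dppooo" already present; 4 new (p, d, d, e)
  "podpeede" → prefix "podp" already present; 4 new (e, e, d, e)
  "podpp" → prefix "podp" already present; 1 new (p)
  "poddedpe" → prefix "pod" already present; 5 new (d, e, d, p, e)
  "poddpdppee" → prefix "podd" already present; 6 new (p, d, p, p, e, e)
  "podde" → prefix "podde" already present; 0 new (none)
  "podoeeeodp" → prefix "podo" already present; 6 new (e, e, e, o, d, p)
  "dppooo" → prefix "dppooo" already present; 0 new (none)
  "podpdpedo" → prefix "podp" already present; 5 new (d, p, e, d, o)
  "dppooedeoe" → prefix "dppoo" already present; 5 new (e, d, e, o, e)
  "podoppdo" → prefix "podo" already present; 4 new (p, p, d, o)
  "podep" → prefix "pode" already present; 1 new (p)
  "dppood" → prefix "dppoo" already present; 1 new (d)
Total nodes = 5 + 3 + 7 + 8 + 4 + 4 + 1 + 5 + 6 + 0 + 6 + 0 + 5 + 5 + 4 + 1 + 1 = 65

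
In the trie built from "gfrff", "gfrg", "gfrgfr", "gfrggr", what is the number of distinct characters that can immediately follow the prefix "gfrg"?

Follow the path "gfrg" to its node, then look at its outgoing edges.
Characters that immediately follow "gfrg" among the stored strings: {f, g}.
That node has 2 child edges.

2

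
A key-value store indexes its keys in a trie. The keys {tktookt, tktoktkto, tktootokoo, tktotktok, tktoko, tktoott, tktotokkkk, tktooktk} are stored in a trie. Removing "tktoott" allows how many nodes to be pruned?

1

A node on "tktoott"'s path can go only if nothing else ends at it or branches off below it.
The suffix "t" (1 node) is used only by "tktoott"; the node for "tktoot" still has the child "o", so pruning stops there.
Nodes removed: 1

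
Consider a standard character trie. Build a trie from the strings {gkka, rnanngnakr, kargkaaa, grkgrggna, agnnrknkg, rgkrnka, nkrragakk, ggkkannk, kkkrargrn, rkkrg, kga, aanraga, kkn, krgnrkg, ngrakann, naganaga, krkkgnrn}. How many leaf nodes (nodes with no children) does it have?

Leaves are exactly the stored words that no other stored word extends.
Those words: "aanraga", "agnnrknkg", "ggkkannk", "gkka", "grkgrggna", "kargkaaa", "kga", "kkkrargrn", "kkn", "krgnrkg", "krkkgnrn", "naganaga", "ngrakann", "nkrragakk", "rgkrnka", "rkkrg", "rnanngnakr"
Leaf count: 17

17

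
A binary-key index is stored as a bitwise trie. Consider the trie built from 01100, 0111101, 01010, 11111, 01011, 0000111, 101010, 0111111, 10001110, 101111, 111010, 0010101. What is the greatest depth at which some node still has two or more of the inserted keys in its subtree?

5

Look for the deepest trie node that still has at least two words in its subtree.
"0111101" and "0111111" agree on "01111" (5 characters) before diverging; nothing deeper is shared.
Longest shared-prefix length: 5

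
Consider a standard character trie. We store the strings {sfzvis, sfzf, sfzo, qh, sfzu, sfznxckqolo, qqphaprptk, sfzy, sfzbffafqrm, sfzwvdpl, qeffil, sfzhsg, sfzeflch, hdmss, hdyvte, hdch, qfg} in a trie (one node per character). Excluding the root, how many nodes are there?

68

Trace insertions, counting only characters that open a new branch:
  "sfzvis" → 6 new (s, f, z, v, i, s)
  "sfzf" → prefix "sfz" already present; 1 new (f)
  "sfzo" → prefix "sfz" already present; 1 new (o)
  "qh" → 2 new (q, h)
  "sfzu" → prefix "sfz" already present; 1 new (u)
  "sfznxckqolo" → prefix "sfz" already present; 8 new (n, x, c, k, q, o, l, o)
  "qqphaprptk" → prefix "q" already present; 9 new (q, p, h, a, p, r, p, t, k)
  "sfzy" → prefix "sfz" already present; 1 new (y)
  "sfzbffafqrm" → prefix "sfz" already present; 8 new (b, f, f, a, f, q, r, m)
  "sfzwvdpl" → prefix "sfz" already present; 5 new (w, v, d, p, l)
  "qeffil" → prefix "q" already present; 5 new (e, f, f, i, l)
  "sfzhsg" → prefix "sfz" already present; 3 new (h, s, g)
  "sfzeflch" → prefix "sfz" already present; 5 new (e, f, l, c, h)
  "hdmss" → 5 new (h, d, m, s, s)
  "hdyvte" → prefix "hd" already present; 4 new (y, v, t, e)
  "hdch" → prefix "hd" already present; 2 new (c, h)
  "qfg" → prefix "q" already present; 2 new (f, g)
Total nodes = 6 + 1 + 1 + 2 + 1 + 8 + 9 + 1 + 8 + 5 + 5 + 3 + 5 + 5 + 4 + 2 + 2 = 68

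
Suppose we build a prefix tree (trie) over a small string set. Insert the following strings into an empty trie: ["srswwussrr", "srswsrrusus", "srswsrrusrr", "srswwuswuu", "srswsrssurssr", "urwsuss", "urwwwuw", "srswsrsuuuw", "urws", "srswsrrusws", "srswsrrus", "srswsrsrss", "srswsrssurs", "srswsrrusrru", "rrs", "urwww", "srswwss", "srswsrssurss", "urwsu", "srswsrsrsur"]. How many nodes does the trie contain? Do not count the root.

Trace insertions, counting only characters that open a new branch:
  "srswwussrr" → 10 new (s, r, s, w, w, u, s, s, r, r)
  "srswsrrusus" → prefix "srsw" already present; 7 new (s, r, r, u, s, u, s)
  "srswsrrusrr" → prefix "srswsrrus" already present; 2 new (r, r)
  "srswwuswuu" → prefix "srswwus" already present; 3 new (w, u, u)
  "srswsrssurssr" → prefix "srswsr" already present; 7 new (s, s, u, r, s, s, r)
  "urwsuss" → 7 new (u, r, w, s, u, s, s)
  "urwwwuw" → prefix "urw" already present; 4 new (w, w, u, w)
  "srswsrsuuuw" → prefix "srswsrs" already present; 4 new (u, u, u, w)
  "urws" → prefix "urws" already present; 0 new (none)
  "srswsrrusws" → prefix "srswsrrus" already present; 2 new (w, s)
  "srswsrrus" → prefix "srswsrrus" already present; 0 new (none)
  "srswsrsrss" → prefix "srswsrs" already present; 3 new (r, s, s)
  "srswsrssurs" → prefix "srswsrssurs" already present; 0 new (none)
  "srswsrrusrru" → prefix "srswsrrusrr" already present; 1 new (u)
  "rrs" → 3 new (r, r, s)
  "urwww" → prefix "urwww" already present; 0 new (none)
  "srswwss" → prefix "srsww" already present; 2 new (s, s)
  "srswsrssurss" → prefix "srswsrssurss" already present; 0 new (none)
  "urwsu" → prefix "urwsu" already present; 0 new (none)
  "srswsrsrsur" → prefix "srswsrsrs" already present; 2 new (u, r)
Total nodes = 10 + 7 + 2 + 3 + 7 + 7 + 4 + 4 + 0 + 2 + 0 + 3 + 0 + 1 + 3 + 0 + 2 + 0 + 0 + 2 = 57

57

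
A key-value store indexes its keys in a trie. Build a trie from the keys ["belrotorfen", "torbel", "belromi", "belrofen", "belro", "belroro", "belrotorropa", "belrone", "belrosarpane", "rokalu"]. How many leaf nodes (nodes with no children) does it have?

Leaves are exactly the stored words that no other stored word extends.
Those words: "belrofen", "belromi", "belrone", "belroro", "belrosarpane", "belrotorfen", "belrotorropa", "rokalu", "torbel"
Leaf count: 9

9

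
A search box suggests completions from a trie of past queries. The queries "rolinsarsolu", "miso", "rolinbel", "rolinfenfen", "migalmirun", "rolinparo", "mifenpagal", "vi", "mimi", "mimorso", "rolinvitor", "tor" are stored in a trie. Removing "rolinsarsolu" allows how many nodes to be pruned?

7

Walk "rolinsarsolu" from the leaf back toward the root, removing each node that no remaining word uses.
The suffix "sarsolu" (7 nodes) is used only by "rolinsarsolu"; the node for "rolin" still has the child "b", so pruning stops there.
Nodes removed: 7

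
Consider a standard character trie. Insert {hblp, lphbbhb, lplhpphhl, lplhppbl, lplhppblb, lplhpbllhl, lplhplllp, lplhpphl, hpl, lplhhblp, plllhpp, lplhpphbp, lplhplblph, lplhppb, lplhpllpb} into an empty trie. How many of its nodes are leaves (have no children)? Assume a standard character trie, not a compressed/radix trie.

13

Leaves are exactly the stored words that no other stored word extends.
Those words: "hblp", "hpl", "lphbbhb", "lplhhblp", "lplhpbllhl", "lplhplblph", "lplhplllp", "lplhpllpb", "lplhppblb", "lplhpphbp", "lplhpphhl", "lplhpphl", "plllhpp"
Leaf count: 13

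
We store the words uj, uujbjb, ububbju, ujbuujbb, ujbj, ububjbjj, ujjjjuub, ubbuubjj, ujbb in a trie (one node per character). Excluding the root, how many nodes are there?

37

Trie structure (* marks end of a word):
(root)
└─ u
   ├─ b
   │  ├─ b
   │  │  └─ u
   │  │     └─ u
   │  │        └─ b
   │  │           └─ j
   │  │              └─ j *
   │  └─ u
   │     └─ b
   │        ├─ b
   │        │  └─ j
   │        │     └─ u *
   │        └─ j
   │           └─ b
   │              └─ j
   │                 └─ j *
   ├─ j *
   │  ├─ b
   │  │  ├─ b *
   │  │  ├─ j *
   │  │  └─ u
   │  │     └─ u
   │  │        └─ j
   │  │           └─ b
   │  │              └─ b *
   │  └─ j
   │     └─ j
   │        └─ j
   │           └─ u
   │              └─ u
   │                 └─ b *
   └─ u
      └─ j
         └─ b
            └─ j
               └─ b *
Counting every labelled node above: 37.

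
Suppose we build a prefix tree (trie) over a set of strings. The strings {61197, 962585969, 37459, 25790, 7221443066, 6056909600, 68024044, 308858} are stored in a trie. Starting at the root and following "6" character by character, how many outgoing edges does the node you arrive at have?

3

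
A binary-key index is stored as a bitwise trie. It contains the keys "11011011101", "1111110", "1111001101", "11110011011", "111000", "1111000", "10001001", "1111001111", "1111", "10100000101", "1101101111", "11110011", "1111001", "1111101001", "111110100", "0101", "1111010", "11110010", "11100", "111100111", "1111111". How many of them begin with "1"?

Walk to "1"; the words in its subtree are exactly those with that prefix.
Words under "1": 10001001, 10100000101, 11011011101, 1101101111, 11100, 111000, 1111, 1111000, 1111001, 11110010, 11110011, 1111001101, 11110011011, 111100111, 1111001111, 1111010, 111110100, 1111101001, 1111110, 1111111
Count: 20

20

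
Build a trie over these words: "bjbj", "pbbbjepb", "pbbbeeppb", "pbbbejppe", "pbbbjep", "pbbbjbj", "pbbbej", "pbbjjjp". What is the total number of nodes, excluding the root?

27

Trie structure (* marks end of a word):
(root)
├─ b
│  └─ j
│     └─ b
│        └─ j *
└─ p
   └─ b
      └─ b
         ├─ b
         │  ├─ e
         │  │  ├─ e
         │  │  │  └─ p
         │  │  │     └─ p
         │  │  │        └─ b *
         │  │  └─ j *
         │  │     └─ p
         │  │        └─ p
         │  │           └─ e *
         │  └─ j
         │     ├─ b
         │     │  └─ j *
         │     └─ e
         │        └─ p *
         │           └─ b *
         └─ j
            └─ j
               └─ j
                  └─ p *
Counting every labelled node above: 27.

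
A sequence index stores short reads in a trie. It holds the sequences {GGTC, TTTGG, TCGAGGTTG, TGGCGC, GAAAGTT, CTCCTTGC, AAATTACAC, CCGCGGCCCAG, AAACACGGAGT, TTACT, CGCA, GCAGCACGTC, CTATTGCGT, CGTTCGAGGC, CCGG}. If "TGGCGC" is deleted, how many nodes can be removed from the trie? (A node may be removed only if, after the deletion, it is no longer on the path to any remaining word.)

5

After clearing the end-marker at "TGGCGC", prune upward until reaching a node still needed by another word.
The suffix "GGCGC" (5 nodes) is used only by "TGGCGC"; the node for "T" still has the child "T", so pruning stops there.
Nodes removed: 5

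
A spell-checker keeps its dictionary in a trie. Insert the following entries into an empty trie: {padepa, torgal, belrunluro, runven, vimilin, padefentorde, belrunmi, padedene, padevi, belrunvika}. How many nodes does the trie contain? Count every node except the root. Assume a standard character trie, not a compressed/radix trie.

Insert word by word; a character creates a node only if that edge doesn't already exist:
  "padepa" → 6 new (p, a, d, e, p, a)
  "torgal" → 6 new (t, o, r, g, a, l)
  "belrunluro" → 10 new (b, e, l, r, u, n, l, u, r, o)
  "runven" → 6 new (r, u, n, v, e, n)
  "vimilin" → 7 new (v, i, m, i, l, i, n)
  "padefentorde" → prefix "pade" already present; 8 new (f, e, n, t, o, r, d, e)
  "belrunmi" → prefix "belrun" already present; 2 new (m, i)
  "padedene" → prefix "pade" already present; 4 new (d, e, n, e)
  "padevi" → prefix "pade" already present; 2 new (v, i)
  "belrunvika" → prefix "belrun" already present; 4 new (v, i, k, a)
Total nodes = 6 + 6 + 10 + 6 + 7 + 8 + 2 + 4 + 2 + 4 = 55

55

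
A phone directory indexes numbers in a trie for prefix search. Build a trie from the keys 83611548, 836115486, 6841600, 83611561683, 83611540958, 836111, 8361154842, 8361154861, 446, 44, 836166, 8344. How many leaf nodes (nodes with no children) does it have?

A leaf is a node with no children — equivalently, the end of a word that is not a proper prefix of any other stored word.
Those words: "446", "6841600", "8344", "836111", "83611540958", "8361154842", "8361154861", "83611561683", "836166"
Leaf count: 9

9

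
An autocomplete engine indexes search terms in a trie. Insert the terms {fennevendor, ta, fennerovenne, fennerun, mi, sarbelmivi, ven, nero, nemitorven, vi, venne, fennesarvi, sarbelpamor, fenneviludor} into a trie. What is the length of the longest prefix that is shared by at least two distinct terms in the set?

The deepest shared node is where two words last agree before diverging.
"fennerovenne" and "fennerun" agree on "fenner" (6 characters) before diverging; nothing deeper is shared.
Longest shared-prefix length: 6

6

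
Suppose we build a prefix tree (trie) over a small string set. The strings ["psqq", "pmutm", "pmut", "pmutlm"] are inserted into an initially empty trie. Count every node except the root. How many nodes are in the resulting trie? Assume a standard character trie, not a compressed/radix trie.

10

For each word, the new-node count is its length minus the longest prefix already in the trie:
  "psqq" → 4 new (p, s, q, q)
  "pmutm" → prefix "p" already present; 4 new (m, u, t, m)
  "pmut" → prefix "pmut" already present; 0 new (none)
  "pmutlm" → prefix "pmut" already present; 2 new (l, m)
Total nodes = 4 + 4 + 0 + 2 = 10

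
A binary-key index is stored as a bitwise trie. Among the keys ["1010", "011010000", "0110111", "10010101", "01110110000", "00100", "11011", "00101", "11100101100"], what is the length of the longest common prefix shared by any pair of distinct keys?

Equivalently: take the maximum, over all pairs, of their longest common prefix length.
e.g. "011010000" and "0110111" share the prefix "01101" of length 5; no pair shares a longer one.
Longest shared-prefix length: 5

5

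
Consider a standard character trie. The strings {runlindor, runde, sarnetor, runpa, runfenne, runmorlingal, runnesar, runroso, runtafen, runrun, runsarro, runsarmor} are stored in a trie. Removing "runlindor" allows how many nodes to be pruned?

6

Walk "runlindor" from the leaf back toward the root, removing each node that no remaining word uses.
The suffix "lindor" (6 nodes) is used only by "runlindor"; the node for "run" still has the child "d", so pruning stops there.
Nodes removed: 6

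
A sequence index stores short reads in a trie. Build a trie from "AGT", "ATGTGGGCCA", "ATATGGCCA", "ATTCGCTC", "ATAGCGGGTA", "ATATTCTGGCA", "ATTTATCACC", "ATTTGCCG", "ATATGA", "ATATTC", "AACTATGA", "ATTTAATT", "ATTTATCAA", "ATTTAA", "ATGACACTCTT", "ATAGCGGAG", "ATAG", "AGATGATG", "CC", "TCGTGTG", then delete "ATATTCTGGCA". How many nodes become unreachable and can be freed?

Walk "ATATTCTGGCA" from the leaf back toward the root, removing each node that no remaining word uses.
The suffix "TGGCA" (5 nodes) is used only by "ATATTCTGGCA"; "ATATTC" is itself a stored word, so pruning stops there.
Nodes removed: 5

5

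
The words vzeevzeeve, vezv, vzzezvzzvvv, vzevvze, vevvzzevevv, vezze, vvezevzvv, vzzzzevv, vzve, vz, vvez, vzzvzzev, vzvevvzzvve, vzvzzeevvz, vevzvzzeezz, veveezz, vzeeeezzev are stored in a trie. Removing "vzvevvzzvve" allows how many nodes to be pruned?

7

A node on "vzvevvzzvve"'s path can go only if nothing else ends at it or branches off below it.
The suffix "vvzzvve" (7 nodes) is used only by "vzvevvzzvve"; "vzve" is itself a stored word, so pruning stops there.
Nodes removed: 7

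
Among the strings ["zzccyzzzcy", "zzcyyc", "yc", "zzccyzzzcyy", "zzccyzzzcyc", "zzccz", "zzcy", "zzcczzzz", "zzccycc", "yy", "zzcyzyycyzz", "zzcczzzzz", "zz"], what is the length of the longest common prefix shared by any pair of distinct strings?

The deepest shared node is where two words last agree before diverging.
"zzccyzzzcy" and "zzccyzzzcyc" agree on "zzccyzzzcy" (10 characters) before diverging; nothing deeper is shared.
Longest shared-prefix length: 10

10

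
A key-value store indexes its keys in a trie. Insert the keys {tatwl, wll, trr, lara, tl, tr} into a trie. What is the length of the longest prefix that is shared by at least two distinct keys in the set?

The deepest shared node is where two words last agree before diverging.
"tr" and "trr" agree on "tr" (2 characters) before diverging; nothing deeper is shared.
Longest shared-prefix length: 2

2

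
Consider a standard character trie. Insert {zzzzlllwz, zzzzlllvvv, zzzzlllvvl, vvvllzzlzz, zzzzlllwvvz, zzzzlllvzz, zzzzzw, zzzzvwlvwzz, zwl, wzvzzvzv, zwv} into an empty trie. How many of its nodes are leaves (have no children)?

11

Leaves are exactly the stored words that no other stored word extends.
Those words: "vvvllzzlzz", "wzvzzvzv", "zwl", "zwv", "zzzzlllvvl", "zzzzlllvvv", "zzzzlllvzz", "zzzzlllwvvz", "zzzzlllwz", "zzzzvwlvwzz", "zzzzzw"
Leaf count: 11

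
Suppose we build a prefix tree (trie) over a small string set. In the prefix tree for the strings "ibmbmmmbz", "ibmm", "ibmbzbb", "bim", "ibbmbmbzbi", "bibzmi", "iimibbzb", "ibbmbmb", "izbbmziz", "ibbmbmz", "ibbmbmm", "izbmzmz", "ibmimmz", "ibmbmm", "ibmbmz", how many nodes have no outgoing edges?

A leaf is a node with no children — equivalently, the end of a word that is not a proper prefix of any other stored word.
Those words: "bibzmi", "bim", "ibbmbmbzbi", "ibbmbmm", "ibbmbmz", "ibmbmmmbz", "ibmbmz", "ibmbzbb", "ibmimmz", "ibmm", "iimibbzb", "izbbmziz", "izbmzmz"
Leaf count: 13

13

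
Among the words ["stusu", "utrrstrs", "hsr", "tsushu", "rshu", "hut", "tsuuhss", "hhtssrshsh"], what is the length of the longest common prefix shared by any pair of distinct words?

Look for the deepest trie node that still has at least two words in its subtree.
e.g. "tsushu" and "tsuuhss" share the prefix "tsu" of length 3; no pair shares a longer one.
Longest shared-prefix length: 3

3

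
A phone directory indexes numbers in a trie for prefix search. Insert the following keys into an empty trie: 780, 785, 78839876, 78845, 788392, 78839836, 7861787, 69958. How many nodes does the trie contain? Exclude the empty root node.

25

For each word, the new-node count is its length minus the longest prefix already in the trie:
  "780" → 3 new (7, 8, 0)
  "785" → prefix "78" already present; 1 new (5)
  "78839876" → prefix "78" already present; 6 new (8, 3, 9, 8, 7, 6)
  "78845" → prefix "788" already present; 2 new (4, 5)
  "788392" → prefix "78839" already present; 1 new (2)
  "78839836" → prefix "788398" already present; 2 new (3, 6)
  "7861787" → prefix "78" already present; 5 new (6, 1, 7, 8, 7)
  "69958" → 5 new (6, 9, 9, 5, 8)
Total nodes = 3 + 1 + 6 + 2 + 1 + 2 + 5 + 5 = 25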